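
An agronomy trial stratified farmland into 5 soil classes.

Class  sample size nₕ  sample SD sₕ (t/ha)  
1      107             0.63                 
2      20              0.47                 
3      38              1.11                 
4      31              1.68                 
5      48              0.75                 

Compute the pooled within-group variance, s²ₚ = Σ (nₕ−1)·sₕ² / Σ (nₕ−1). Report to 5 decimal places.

0.84923

1: (107−1)·0.63² = 106·0.3969 = 42.0714
2: (20−1)·0.47² = 19·0.2209 = 4.1971
3: (38−1)·1.11² = 37·1.2321 = 45.5877
4: (31−1)·1.68² = 30·2.8224 = 84.672
5: (48−1)·0.75² = 47·0.5625 = 26.4375
Numerator = 202.9657; denominator = Σ(nₕ−1) = 239.
s²ₚ = 202.9657/239 = 0.8492289... → 0.84923.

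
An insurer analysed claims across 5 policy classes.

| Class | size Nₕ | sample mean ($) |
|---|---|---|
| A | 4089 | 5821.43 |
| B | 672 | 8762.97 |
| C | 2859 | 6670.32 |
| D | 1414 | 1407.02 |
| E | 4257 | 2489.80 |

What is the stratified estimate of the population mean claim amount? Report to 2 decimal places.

x̄_st = (Σ Nₕx̄ₕ) / (Σ Nₕ) = (4089·5821.43 + 672·8762.97 + 2859·6670.32 + 1414·1407.02 + 4257·2489.80) / 13291
= 61351592.87 / 13291 = 4616.0253... → 4616.03.

4616.03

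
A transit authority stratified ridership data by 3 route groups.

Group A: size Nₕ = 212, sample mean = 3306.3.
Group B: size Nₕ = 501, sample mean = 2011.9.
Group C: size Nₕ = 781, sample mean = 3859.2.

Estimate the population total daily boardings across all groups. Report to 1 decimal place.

4722932.7

Population total = Σ Nₕ·x̄ₕ (each stratum's size times its mean).
212·3306.3 + 501·2011.9 + 781·3859.2 = 700935.6 + 1007961.9 + 3014035.2 = 4722932.7.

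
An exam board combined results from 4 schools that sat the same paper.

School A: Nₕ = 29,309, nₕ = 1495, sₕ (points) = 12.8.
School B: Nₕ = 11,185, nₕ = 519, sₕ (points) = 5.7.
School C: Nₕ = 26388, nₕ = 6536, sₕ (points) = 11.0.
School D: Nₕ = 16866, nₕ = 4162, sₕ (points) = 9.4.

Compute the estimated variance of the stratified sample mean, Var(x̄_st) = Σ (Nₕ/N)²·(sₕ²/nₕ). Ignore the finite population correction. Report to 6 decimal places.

N = 83748; Wₕ = Nₕ/N.
school A: (29309/83748)²·12.8²/1495 = 0.013422452
school B: (11185/83748)²·5.7²/519 = 0.001116620
school C: (26388/83748)²·11.0²/6536 = 0.001837966
school D: (16866/83748)²·9.4²/4162 = 0.000861051
Sum = 0.017238089 → 0.017238.

0.017238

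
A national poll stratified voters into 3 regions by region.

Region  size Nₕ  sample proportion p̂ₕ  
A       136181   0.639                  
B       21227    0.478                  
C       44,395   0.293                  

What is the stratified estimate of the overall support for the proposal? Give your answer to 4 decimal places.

N = 136181 + 21227 + 44395 = 201803.
Overall proportion = Σ (Nₕ/N)·p̂ₕ.
Σ Nₕp̂ₕ = 87019.659 + 10146.506 + 13007.735 = 110173.9.
110173.9 / 201803 = 0.545948... → 0.5459.

0.5459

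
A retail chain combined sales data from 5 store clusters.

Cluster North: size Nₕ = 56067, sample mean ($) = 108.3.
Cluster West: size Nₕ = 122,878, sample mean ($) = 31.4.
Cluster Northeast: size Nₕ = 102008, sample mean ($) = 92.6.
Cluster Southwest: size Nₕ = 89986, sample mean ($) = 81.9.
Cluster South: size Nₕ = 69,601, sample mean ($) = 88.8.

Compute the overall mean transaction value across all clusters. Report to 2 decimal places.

74.74

N = 440540; weights Wₕ = Nₕ/N = (0.1273, 0.2789, 0.2316, 0.2043, 0.1580).
x̄_st = Σ Wₕ·x̄ₕ = 0.1273·108.3 + 0.2789·31.4 + 0.2316·92.6 + 0.2043·81.9 + 0.1580·88.8 ≈ 74.7419...
→ 74.74.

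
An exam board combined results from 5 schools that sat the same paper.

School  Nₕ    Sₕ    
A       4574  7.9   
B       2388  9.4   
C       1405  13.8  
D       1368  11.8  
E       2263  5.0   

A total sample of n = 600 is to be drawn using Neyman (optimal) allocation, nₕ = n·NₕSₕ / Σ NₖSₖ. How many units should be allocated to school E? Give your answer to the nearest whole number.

A: NₕSₕ = 4574·7.9 = 36134.6
B: NₕSₕ = 2388·9.4 = 22447.2
C: NₕSₕ = 1405·13.8 = 19389
D: NₕSₕ = 1368·11.8 = 16142.4
E: NₕSₕ = 2263·5.0 = 11315
Σ NₕSₕ = 105428.2.
n_E = 600·11315/105428.2 = 64.395... → 64.

64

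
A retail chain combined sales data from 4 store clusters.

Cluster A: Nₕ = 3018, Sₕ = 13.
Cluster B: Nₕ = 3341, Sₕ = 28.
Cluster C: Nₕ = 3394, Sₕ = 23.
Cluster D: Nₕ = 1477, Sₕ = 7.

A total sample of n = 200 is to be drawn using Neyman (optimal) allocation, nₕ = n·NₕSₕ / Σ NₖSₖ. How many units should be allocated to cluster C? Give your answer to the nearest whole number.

71

Σ NₕSₕ = 3018·13 + 3341·28 + 3394·23 + 1477·7 = 221183.
Share for C: 78062/221183 = 0.35293.
n_C = 200 × 0.35293 = 70.586... → 71.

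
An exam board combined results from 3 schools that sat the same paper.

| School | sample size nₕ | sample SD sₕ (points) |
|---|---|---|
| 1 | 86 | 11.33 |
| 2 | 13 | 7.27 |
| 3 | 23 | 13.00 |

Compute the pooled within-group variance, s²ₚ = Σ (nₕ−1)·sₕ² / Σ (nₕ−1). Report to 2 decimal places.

128.27

Degrees of freedom: 85 + 12 + 22 = 119.
Σ(nₕ−1)sₕ² = 85·128.3689 + 12·52.8529 + 22·169 = 15263.5913.
s²ₚ = 15263.5913 / 119 = 128.2655... → 128.27.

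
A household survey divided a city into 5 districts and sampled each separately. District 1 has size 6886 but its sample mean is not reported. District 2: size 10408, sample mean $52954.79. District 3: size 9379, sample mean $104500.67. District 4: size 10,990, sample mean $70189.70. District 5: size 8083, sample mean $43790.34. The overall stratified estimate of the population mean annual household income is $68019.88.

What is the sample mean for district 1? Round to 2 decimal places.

Σ Nₕx̄ₕ = N·μ, so 6886·x̄_1 = 45746·68019.88 − (10408·52954.79 + 9379·104500.67 + 10990·70189.70 + 8083·43790.34).
= 3111637430.48 − 2656607359.47 = 455030071.01.
x̄_1 = 455030071.01 / 6886 = 66080.4634... → 66080.46.

66080.46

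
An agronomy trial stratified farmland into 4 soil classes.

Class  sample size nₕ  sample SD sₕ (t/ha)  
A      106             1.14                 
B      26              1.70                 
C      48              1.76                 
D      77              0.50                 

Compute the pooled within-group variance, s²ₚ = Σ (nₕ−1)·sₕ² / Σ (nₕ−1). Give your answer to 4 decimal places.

1.4755

Degrees of freedom: 105 + 25 + 47 + 76 = 253.
Σ(nₕ−1)sₕ² = 105·1.2996 + 25·2.89 + 47·3.0976 + 76·0.25 = 373.2952.
s²ₚ = 373.2952 / 253 = 1.475475... → 1.4755.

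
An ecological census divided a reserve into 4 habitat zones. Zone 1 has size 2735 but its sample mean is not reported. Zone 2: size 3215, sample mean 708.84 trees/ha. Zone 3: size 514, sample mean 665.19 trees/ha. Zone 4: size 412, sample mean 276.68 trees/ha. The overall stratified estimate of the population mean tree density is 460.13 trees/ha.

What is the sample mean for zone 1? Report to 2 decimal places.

156.87

Σ Nₕx̄ₕ = N·μ, so 2735·x̄_1 = 6876·460.13 − (3215·708.84 + 514·665.19 + 412·276.68).
= 3163853.88 − 2734820.42 = 429033.46.
x̄_1 = 429033.46 / 2735 = 156.8678... → 156.87.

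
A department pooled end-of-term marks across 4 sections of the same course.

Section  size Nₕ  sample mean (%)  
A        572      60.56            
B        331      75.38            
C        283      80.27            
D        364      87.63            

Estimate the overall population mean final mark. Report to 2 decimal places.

73.68

x̄_st = (Σ Nₕx̄ₕ) / (Σ Nₕ) = (572·60.56 + 331·75.38 + 283·80.27 + 364·87.63) / 1550
= 114204.83 / 1550 = 73.6805... → 73.68.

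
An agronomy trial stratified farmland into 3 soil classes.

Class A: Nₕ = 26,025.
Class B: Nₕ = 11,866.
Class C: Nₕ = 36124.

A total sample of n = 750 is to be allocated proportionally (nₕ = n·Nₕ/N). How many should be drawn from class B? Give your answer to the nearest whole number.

120

Share of class B = 11866/74015 = 0.16032.
Allocate 750 × 0.16032 = 120.239... → 120.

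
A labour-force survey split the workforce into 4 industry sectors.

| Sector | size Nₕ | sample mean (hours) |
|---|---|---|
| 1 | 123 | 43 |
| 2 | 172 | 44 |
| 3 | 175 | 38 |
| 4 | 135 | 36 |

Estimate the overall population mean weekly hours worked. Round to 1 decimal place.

40.3

x̄_st = (Σ Nₕx̄ₕ) / (Σ Nₕ) = (123·43 + 172·44 + 175·38 + 135·36) / 605
= 24367 / 605 = 40.276... → 40.3.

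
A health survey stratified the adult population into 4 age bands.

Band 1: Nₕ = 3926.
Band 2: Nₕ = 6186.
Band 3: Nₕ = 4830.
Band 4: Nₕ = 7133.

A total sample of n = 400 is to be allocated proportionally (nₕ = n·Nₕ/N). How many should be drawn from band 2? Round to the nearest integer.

Share of band 2 = 6186/22075 = 0.28023.
Allocate 400 × 0.28023 = 112.091... → 112.

112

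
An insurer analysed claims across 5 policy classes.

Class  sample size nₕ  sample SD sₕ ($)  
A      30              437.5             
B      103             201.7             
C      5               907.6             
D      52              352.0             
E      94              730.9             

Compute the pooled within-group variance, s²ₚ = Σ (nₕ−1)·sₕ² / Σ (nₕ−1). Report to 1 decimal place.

247299.2

Degrees of freedom: 29 + 102 + 4 + 51 + 93 = 279.
Σ(nₕ−1)sₕ² = 29·191406.25 + 102·40682.89 + 4·823737.76 + 51·123904 + 93·534214.81 = 68996468.4.
s²ₚ = 68996468.4 / 279 = 247299.170... → 247299.2.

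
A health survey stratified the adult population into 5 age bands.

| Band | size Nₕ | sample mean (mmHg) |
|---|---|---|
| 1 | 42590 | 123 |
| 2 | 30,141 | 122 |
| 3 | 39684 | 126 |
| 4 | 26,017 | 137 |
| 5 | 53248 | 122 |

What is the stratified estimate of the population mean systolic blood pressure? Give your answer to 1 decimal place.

x̄_st = (Σ Nₕx̄ₕ) / (Σ Nₕ) = (42590·123 + 30141·122 + 39684·126 + 26017·137 + 53248·122) / 191680
= 23976541 / 191680 = 125.086... → 125.1.

125.1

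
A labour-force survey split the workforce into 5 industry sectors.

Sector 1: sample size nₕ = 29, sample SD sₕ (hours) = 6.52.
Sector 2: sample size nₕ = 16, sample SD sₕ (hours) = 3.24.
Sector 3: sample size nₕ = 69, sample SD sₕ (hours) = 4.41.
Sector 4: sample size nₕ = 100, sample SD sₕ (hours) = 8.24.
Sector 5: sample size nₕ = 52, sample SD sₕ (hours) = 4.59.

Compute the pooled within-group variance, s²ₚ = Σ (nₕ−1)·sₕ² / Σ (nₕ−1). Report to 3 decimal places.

1: (29−1)·6.52² = 28·42.5104 = 1190.2912
2: (16−1)·3.24² = 15·10.4976 = 157.464
3: (69−1)·4.41² = 68·19.4481 = 1322.4708
4: (100−1)·8.24² = 99·67.8976 = 6721.8624
5: (52−1)·4.59² = 51·21.0681 = 1074.4731
Numerator = 10466.5615; denominator = Σ(nₕ−1) = 261.
s²ₚ = 10466.5615/261 = 40.10177... → 40.102.

40.102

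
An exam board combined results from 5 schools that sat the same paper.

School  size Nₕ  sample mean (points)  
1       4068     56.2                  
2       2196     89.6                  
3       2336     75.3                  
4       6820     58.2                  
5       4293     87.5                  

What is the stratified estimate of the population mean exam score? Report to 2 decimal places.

69.69

N = 4068 + 2196 + 2336 + 6820 + 4293 = 19713.
Overall mean = Σ (Nₕ/N)·x̄ₕ — weight by population share, not a simple average.
Σ Nₕx̄ₕ = 4068·56.2 + 2196·89.6 + 2336·75.3 + 6820·58.2 + 4293·87.5 = 228621.6 + 196761.6 + 175900.8 + 396924 + 375637.5 = 1373845.5.
Divide by N: 1373845.5 / 19713 = 69.6924... → 69.69.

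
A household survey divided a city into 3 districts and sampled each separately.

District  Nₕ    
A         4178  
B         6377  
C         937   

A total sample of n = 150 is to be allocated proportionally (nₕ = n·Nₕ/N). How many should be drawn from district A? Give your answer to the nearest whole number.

55

Share of district A = 4178/11492 = 0.36356.
Allocate 150 × 0.36356 = 54.534... → 55.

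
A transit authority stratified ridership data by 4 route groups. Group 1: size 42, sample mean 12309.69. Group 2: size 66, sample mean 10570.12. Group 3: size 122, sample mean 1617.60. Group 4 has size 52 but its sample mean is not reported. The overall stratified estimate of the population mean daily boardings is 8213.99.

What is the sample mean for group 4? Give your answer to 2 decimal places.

Σ Nₕx̄ₕ = N·μ, so 52·x̄_4 = 282·8213.99 − (42·12309.69 + 66·10570.12 + 122·1617.60).
= 2316345.18 − 1411982.1 = 904363.08.
x̄_4 = 904363.08 / 52 = 17391.5977... → 17391.60.

17391.60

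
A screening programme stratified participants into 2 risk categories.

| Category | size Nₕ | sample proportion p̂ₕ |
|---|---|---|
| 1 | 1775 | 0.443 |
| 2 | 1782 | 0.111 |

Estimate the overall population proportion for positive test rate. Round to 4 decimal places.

Wₕ = Nₕ/N with N = 3557: 0.4990, 0.5010.
p̂_st = 0.4990·0.443 + 0.5010·0.111 ≈ 0.276673... → 0.2767.

0.2767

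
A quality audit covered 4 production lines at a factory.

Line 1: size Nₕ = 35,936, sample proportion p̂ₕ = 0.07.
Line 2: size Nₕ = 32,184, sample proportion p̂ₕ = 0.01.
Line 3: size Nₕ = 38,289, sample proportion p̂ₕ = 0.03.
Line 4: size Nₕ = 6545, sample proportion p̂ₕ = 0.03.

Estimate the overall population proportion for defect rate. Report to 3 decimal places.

Wₕ = Nₕ/N with N = 112954: 0.3181, 0.2849, 0.3390, 0.0579.
p̂_st = 0.3181·0.07 + 0.2849·0.01 + 0.3390·0.03 + 0.0579·0.03 ≈ 0.03703... → 0.037.

0.037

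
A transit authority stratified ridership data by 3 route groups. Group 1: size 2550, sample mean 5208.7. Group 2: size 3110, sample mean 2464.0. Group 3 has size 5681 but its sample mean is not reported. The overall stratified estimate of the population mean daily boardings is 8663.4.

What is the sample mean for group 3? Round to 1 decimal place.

13607.9

N = 2550 + 3110 + 5681 = 11341.
Overall total = μ·N = 8663.4·11341 = 98251619.4.
Subtract the known strata: 2550·5208.7 + 3110·2464.0 = 20945225.
Remaining total for group 3: 98251619.4 − 20945225 = 77306394.4.
Divide by its size: 77306394.4 / 5681 = 13607.885... → 13607.9.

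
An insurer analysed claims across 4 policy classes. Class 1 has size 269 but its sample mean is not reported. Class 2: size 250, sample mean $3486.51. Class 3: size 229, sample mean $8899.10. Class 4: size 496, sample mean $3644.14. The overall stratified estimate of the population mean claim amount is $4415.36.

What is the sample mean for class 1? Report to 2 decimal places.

N = 269 + 250 + 229 + 496 = 1244.
Overall total = μ·N = 4415.36·1244 = 5492707.84.
Subtract the known strata: 250·3486.51 + 229·8899.10 + 496·3644.14 = 4717014.84.
Remaining total for class 1: 5492707.84 − 4717014.84 = 775693.
Divide by its size: 775693 / 269 = 2883.6171... → 2883.62.

2883.62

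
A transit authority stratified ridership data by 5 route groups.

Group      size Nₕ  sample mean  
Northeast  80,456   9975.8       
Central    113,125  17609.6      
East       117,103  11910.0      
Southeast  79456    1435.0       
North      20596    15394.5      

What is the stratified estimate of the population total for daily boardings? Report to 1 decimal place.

4620480176.8

Population total = Σ Nₕ·x̄ₕ (each stratum's size times its mean).
80456·9975.8 + 113125·17609.6 + 117103·11910.0 + 79456·1435.0 + 20596·15394.5 = 802612964.8 + 1992086000 + 1394696730 + 114019360 + 317065122 = 4620480176.8.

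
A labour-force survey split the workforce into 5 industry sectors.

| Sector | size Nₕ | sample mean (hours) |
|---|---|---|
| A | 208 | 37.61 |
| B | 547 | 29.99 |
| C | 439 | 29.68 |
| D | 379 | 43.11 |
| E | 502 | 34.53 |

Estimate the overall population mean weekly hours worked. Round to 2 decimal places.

34.18

N = 2075; weights Wₕ = Nₕ/N = (0.1002, 0.2636, 0.2116, 0.1827, 0.2419).
x̄_st = Σ Wₕ·x̄ₕ = 0.1002·37.61 + 0.2636·29.99 + 0.2116·29.68 + 0.1827·43.11 + 0.2419·34.53 ≈ 34.1830...
→ 34.18.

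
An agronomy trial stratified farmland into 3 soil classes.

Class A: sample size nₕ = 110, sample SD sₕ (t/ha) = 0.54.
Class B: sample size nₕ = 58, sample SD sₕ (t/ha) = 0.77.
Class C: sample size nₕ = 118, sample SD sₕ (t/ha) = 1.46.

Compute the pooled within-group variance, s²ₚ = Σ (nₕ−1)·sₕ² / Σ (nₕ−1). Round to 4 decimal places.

A: (110−1)·0.54² = 109·0.2916 = 31.7844
B: (58−1)·0.77² = 57·0.5929 = 33.7953
C: (118−1)·1.46² = 117·2.1316 = 249.3972
Numerator = 314.9769; denominator = Σ(nₕ−1) = 283.
s²ₚ = 314.9769/283 = 1.112993... → 1.1130.

1.1130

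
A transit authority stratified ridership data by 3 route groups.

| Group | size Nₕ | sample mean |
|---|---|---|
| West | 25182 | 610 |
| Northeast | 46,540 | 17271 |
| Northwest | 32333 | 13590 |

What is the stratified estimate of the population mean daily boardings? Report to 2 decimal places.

x̄_st = (Σ Nₕx̄ₕ) / (Σ Nₕ) = (25182·610 + 46540·17271 + 32333·13590) / 104055
= 1258558830 / 104055 = 12095.1307... → 12095.13.

12095.13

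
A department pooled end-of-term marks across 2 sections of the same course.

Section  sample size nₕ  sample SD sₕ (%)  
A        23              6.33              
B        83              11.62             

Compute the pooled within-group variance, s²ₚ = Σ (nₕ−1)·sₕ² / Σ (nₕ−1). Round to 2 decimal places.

114.94

Degrees of freedom: 22 + 82 = 104.
Σ(nₕ−1)sₕ² = 22·40.0689 + 82·135.0244 = 11953.5166.
s²ₚ = 11953.5166 / 104 = 114.9377... → 114.94.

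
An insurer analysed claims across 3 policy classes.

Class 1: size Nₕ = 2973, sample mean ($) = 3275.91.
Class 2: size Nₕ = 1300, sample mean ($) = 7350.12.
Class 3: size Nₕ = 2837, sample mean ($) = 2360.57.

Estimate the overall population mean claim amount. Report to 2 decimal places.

3655.61

x̄_st = (Σ Nₕx̄ₕ) / (Σ Nₕ) = (2973·3275.91 + 1300·7350.12 + 2837·2360.57) / 7110
= 25991373.52 / 7110 = 3655.6081... → 3655.61.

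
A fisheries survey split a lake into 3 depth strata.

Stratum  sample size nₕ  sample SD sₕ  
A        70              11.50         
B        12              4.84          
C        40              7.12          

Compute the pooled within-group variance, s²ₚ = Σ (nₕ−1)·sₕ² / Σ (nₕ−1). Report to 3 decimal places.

95.462

Degrees of freedom: 69 + 11 + 39 = 119.
Σ(nₕ−1)sₕ² = 69·132.25 + 11·23.4256 + 39·50.6944 = 11360.0132.
s²ₚ = 11360.0132 / 119 = 95.46230... → 95.462.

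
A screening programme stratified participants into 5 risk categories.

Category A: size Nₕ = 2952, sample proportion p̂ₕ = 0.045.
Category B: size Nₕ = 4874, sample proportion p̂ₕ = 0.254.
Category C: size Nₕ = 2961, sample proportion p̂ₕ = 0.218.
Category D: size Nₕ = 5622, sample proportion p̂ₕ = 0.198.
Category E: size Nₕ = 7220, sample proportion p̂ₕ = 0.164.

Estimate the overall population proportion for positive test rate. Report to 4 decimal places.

0.1826

Wₕ = Nₕ/N with N = 23629: 0.1249, 0.2063, 0.1253, 0.2379, 0.3056.
p̂_st = 0.1249·0.045 + 0.2063·0.254 + 0.1253·0.218 + 0.2379·0.198 + 0.3056·0.164 ≈ 0.182554... → 0.1826.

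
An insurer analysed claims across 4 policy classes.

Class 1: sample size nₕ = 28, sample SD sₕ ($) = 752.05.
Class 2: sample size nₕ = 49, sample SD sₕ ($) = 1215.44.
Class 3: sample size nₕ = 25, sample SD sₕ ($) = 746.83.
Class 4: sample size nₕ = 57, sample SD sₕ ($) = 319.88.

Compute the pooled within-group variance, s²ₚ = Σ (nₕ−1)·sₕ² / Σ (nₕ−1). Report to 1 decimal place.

1: (28−1)·752.05² = 27·565579.2025 = 15270638.4675
2: (49−1)·1215.44² = 48·1477294.3936 = 70910130.8928
3: (25−1)·746.83² = 24·557755.0489 = 13386121.1736
4: (57−1)·319.88² = 56·102323.2144 = 5730100.0064
Numerator = 105296990.5403; denominator = Σ(nₕ−1) = 155.
s²ₚ = 105296990.5403/155 = 679335.423... → 679335.4.

679335.4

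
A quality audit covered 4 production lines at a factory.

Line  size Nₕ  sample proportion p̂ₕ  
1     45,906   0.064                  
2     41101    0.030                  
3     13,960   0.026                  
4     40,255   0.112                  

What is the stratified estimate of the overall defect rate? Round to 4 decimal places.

N = 45906 + 41101 + 13960 + 40255 = 141222.
Overall proportion = Σ (Nₕ/N)·p̂ₕ.
Σ Nₕp̂ₕ = 2937.984 + 1233.03 + 362.96 + 4508.56 = 9042.534.
9042.534 / 141222 = 0.064031... → 0.0640.

0.0640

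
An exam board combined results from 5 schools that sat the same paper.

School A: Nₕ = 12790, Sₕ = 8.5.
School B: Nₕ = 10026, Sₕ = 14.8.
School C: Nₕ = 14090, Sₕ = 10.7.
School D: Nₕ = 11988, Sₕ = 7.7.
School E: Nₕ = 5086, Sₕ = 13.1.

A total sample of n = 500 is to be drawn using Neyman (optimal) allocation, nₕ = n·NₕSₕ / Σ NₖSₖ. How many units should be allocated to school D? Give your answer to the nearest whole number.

81

Σ NₕSₕ = 12790·8.5 + 10026·14.8 + 14090·10.7 + 11988·7.7 + 5086·13.1 = 566797.
Share for D: 92307.6/566797 = 0.16286.
n_D = 500 × 0.16286 = 81.429... → 81.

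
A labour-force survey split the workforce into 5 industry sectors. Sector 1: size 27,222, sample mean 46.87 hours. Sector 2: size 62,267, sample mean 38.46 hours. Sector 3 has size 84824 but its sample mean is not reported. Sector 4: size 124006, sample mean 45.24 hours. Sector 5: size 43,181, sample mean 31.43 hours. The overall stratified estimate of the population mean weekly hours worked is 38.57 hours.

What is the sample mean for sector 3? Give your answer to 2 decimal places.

N = 27222 + 62267 + 84824 + 124006 + 43181 = 341500.
Overall total = μ·N = 38.57·341500 = 13171655.
Subtract the known strata: 27222·46.87 + 62267·38.46 + 124006·45.24 + 43181·31.43 = 10637894.23.
Remaining total for sector 3: 13171655 − 10637894.23 = 2533760.77.
Divide by its size: 2533760.77 / 84824 = 29.8708... → 29.87.

29.87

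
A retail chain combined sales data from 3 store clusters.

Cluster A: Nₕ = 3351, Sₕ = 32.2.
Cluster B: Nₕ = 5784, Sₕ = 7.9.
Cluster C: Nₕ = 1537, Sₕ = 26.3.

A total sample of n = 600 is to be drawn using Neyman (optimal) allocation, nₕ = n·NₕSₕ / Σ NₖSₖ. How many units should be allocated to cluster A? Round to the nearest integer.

A: NₕSₕ = 3351·32.2 = 107902.2
B: NₕSₕ = 5784·7.9 = 45693.6
C: NₕSₕ = 1537·26.3 = 40423.1
Σ NₕSₕ = 194018.9.
n_A = 600·107902.2/194018.9 = 333.686... → 334.

334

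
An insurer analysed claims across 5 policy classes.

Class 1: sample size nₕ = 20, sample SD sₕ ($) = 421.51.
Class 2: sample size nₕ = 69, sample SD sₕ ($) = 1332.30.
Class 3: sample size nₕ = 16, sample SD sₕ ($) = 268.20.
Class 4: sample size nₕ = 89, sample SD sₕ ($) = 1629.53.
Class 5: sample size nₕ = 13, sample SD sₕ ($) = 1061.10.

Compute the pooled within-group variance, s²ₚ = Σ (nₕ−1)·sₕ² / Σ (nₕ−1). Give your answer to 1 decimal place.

1: (20−1)·421.51² = 19·177670.6801 = 3375742.9219
2: (69−1)·1332.30² = 68·1775023.29 = 120701583.72
3: (16−1)·268.20² = 15·71931.24 = 1078968.6
4: (89−1)·1629.53² = 88·2655368.0209 = 233672385.8392
5: (13−1)·1061.10² = 12·1125933.21 = 13511198.52
Numerator = 372339879.6011; denominator = Σ(nₕ−1) = 202.
s²ₚ = 372339879.6011/202 = 1843266.731... → 1843266.7.

1843266.7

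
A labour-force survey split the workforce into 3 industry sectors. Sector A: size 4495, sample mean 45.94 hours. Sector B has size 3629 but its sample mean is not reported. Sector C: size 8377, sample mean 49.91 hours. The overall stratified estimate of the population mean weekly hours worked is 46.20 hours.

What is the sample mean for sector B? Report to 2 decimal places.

N = 4495 + 3629 + 8377 = 16501.
Overall total = μ·N = 46.20·16501 = 762346.2.
Subtract the known strata: 4495·45.94 + 8377·49.91 = 624596.37.
Remaining total for sector B: 762346.2 − 624596.37 = 137749.83.
Divide by its size: 137749.83 / 3629 = 37.9581... → 37.96.

37.96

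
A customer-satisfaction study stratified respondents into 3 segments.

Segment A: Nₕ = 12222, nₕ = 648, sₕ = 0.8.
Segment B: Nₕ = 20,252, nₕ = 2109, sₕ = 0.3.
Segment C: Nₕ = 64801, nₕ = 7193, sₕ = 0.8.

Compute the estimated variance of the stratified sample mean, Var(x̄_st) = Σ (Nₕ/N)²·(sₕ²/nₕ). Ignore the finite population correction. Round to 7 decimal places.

0.0000569

N = 97275. Term for each stratum: Wₕ²sₕ²/nₕ.
Var(x̄_st) = 0.0000155915 + 0.0000018497 + 0.0000394849 = 0.0000569260 → 0.0000569.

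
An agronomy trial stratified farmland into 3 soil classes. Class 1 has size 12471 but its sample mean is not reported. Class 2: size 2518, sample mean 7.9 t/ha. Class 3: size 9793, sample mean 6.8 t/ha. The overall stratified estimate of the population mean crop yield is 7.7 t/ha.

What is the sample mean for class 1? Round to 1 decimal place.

8.4

Σ Nₕx̄ₕ = N·μ, so 12471·x̄_1 = 24782·7.7 − (2518·7.9 + 9793·6.8).
= 190821.4 − 86484.6 = 104336.8.
x̄_1 = 104336.8 / 12471 = 8.366... → 8.4.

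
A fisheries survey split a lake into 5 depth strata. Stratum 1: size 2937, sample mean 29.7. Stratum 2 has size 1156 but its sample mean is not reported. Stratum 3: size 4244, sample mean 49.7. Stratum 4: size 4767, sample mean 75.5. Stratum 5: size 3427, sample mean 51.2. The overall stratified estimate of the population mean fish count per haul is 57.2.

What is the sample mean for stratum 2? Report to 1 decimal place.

N = 2937 + 1156 + 4244 + 4767 + 3427 = 16531.
Overall total = μ·N = 57.2·16531 = 945573.2.
Subtract the known strata: 2937·29.7 + 4244·49.7 + 4767·75.5 + 3427·51.2 = 833526.6.
Remaining total for stratum 2: 945573.2 − 833526.6 = 112046.6.
Divide by its size: 112046.6 / 1156 = 96.926... → 96.9.

96.9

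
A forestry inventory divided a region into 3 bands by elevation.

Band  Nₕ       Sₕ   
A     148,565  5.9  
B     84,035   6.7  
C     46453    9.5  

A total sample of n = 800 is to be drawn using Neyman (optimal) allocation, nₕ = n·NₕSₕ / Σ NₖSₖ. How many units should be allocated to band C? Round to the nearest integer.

188

Σ NₕSₕ = 148565·5.9 + 84035·6.7 + 46453·9.5 = 1880871.5.
Share for C: 441303.5/1880871.5 = 0.23463.
n_C = 800 × 0.23463 = 187.702... → 188.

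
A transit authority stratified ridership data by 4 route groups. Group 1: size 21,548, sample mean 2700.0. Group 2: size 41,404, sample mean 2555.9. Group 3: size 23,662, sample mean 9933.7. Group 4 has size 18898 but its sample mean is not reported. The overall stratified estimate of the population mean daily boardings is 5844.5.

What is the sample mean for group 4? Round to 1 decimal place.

N = 21548 + 41404 + 23662 + 18898 = 105512.
Overall total = μ·N = 5844.5·105512 = 616664884.
Subtract the known strata: 21548·2700.0 + 41404·2555.9 + 23662·9933.7 = 399055293.
Remaining total for group 4: 616664884 − 399055293 = 217609591.
Divide by its size: 217609591 / 18898 = 11514.953... → 11515.0.

11515.0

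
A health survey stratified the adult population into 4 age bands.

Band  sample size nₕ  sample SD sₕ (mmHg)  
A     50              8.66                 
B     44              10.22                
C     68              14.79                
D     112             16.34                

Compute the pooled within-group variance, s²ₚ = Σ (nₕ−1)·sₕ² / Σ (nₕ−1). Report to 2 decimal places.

194.29

A: (50−1)·8.66² = 49·74.9956 = 3674.7844
B: (44−1)·10.22² = 43·104.4484 = 4491.2812
C: (68−1)·14.79² = 67·218.7441 = 14655.8547
D: (112−1)·16.34² = 111·266.9956 = 29636.5116
Numerator = 52458.4319; denominator = Σ(nₕ−1) = 270.
s²ₚ = 52458.4319/270 = 194.2905... → 194.29.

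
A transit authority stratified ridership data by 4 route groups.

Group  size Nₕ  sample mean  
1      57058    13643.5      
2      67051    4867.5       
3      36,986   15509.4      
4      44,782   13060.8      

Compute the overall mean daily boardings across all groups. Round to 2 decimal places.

N = 205877; weights Wₕ = Nₕ/N = (0.2771, 0.3257, 0.1797, 0.2175).
x̄_st = Σ Wₕ·x̄ₕ = 0.2771·13643.5 + 0.3257·4867.5 + 0.1797·15509.4 + 0.2175·13060.8 ≈ 10993.7535...
→ 10993.75.

10993.75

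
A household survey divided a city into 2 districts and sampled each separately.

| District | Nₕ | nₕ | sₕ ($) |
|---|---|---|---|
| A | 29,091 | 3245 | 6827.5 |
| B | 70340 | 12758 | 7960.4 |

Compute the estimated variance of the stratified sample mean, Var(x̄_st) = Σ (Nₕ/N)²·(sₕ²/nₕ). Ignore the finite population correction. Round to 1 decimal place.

N = 99431; Wₕ = Nₕ/N.
district A: (29091/99431)²·6827.5²/3245 = 1229.6525
district B: (70340/99431)²·7960.4²/12758 = 2485.6976
Sum = 3715.3501 → 3715.4.

3715.4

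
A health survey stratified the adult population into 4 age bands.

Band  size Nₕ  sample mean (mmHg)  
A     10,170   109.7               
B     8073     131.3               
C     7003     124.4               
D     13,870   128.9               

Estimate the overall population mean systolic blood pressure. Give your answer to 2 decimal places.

123.60

N = 39116; weights Wₕ = Nₕ/N = (0.2600, 0.2064, 0.1790, 0.3546).
x̄_st = Σ Wₕ·x̄ₕ = 0.2600·109.7 + 0.2064·131.3 + 0.1790·124.4 + 0.3546·128.9 ≈ 123.5978...
→ 123.60.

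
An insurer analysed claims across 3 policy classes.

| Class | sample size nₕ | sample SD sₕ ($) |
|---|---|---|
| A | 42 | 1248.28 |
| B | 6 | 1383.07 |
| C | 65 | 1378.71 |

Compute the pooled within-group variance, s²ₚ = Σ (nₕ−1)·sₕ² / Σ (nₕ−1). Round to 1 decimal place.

1773678.0

Degrees of freedom: 41 + 5 + 64 = 110.
Σ(nₕ−1)sₕ² = 41·1558202.9584 + 5·1912882.6249 + 64·1900841.2641 = 195104575.3213.
s²ₚ = 195104575.3213 / 110 = 1773677.957... → 1773678.0.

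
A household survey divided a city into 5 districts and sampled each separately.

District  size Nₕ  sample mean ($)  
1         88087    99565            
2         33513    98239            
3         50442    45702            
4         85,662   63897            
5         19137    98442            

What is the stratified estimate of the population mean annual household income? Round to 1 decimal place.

78476.1

N = 276841; weights Wₕ = Nₕ/N = (0.3182, 0.1211, 0.1822, 0.3094, 0.0691).
x̄_st = Σ Wₕ·x̄ₕ = 0.3182·99565 + 0.1211·98239 + 0.1822·45702 + 0.3094·63897 + 0.0691·98442 ≈ 78476.076...
→ 78476.1.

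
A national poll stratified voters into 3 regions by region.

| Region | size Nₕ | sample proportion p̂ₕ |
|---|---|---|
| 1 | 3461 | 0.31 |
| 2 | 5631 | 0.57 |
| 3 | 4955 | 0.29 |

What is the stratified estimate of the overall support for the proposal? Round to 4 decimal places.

N = 3461 + 5631 + 4955 = 14047.
Overall proportion = Σ (Nₕ/N)·p̂ₕ.
Σ Nₕp̂ₕ = 1072.91 + 3209.67 + 1436.95 = 5719.53.
5719.53 / 14047 = 0.407171... → 0.4072.

0.4072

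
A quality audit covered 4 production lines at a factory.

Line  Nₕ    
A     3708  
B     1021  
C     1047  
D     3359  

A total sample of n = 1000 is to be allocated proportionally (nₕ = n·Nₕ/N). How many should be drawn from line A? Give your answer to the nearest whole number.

406

N = 3708 + 1021 + 1047 + 3359 = 9135.
n_A = 1000·3708/9135 = 405.911... → 406.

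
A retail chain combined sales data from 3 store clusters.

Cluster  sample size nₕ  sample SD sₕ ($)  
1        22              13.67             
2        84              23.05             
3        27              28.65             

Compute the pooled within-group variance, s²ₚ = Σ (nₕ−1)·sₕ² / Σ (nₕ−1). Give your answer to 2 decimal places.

533.57

1: (22−1)·13.67² = 21·186.8689 = 3924.2469
2: (84−1)·23.05² = 83·531.3025 = 44098.1075
3: (27−1)·28.65² = 26·820.8225 = 21341.385
Numerator = 69363.7394; denominator = Σ(nₕ−1) = 130.
s²ₚ = 69363.7394/130 = 533.5672... → 533.57.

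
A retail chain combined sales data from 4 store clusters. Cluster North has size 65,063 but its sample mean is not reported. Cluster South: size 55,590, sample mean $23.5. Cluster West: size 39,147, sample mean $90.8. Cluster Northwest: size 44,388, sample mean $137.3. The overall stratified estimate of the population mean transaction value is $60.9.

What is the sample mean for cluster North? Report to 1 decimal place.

N = 65063 + 55590 + 39147 + 44388 = 204188.
Overall total = μ·N = 60.9·204188 = 12435049.2.
Subtract the known strata: 55590·23.5 + 39147·90.8 + 44388·137.3 = 10955385.
Remaining total for cluster North: 12435049.2 − 10955385 = 1479664.2.
Divide by its size: 1479664.2 / 65063 = 22.742... → 22.7.

22.7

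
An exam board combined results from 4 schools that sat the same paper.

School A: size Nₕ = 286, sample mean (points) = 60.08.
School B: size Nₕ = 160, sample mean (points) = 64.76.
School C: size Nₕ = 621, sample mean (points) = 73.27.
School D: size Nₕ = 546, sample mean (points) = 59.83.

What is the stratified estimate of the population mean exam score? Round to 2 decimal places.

65.54

x̄_st = (Σ Nₕx̄ₕ) / (Σ Nₕ) = (286·60.08 + 160·64.76 + 621·73.27 + 546·59.83) / 1613
= 105712.33 / 1613 = 65.5377... → 65.54.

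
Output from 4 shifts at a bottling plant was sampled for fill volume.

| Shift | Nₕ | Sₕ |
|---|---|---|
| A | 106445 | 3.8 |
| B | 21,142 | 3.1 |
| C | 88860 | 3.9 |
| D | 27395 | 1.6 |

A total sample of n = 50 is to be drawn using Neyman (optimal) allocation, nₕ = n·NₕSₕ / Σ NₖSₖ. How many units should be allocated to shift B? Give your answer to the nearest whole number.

A: NₕSₕ = 106445·3.8 = 404491
B: NₕSₕ = 21142·3.1 = 65540.2
C: NₕSₕ = 88860·3.9 = 346554
D: NₕSₕ = 27395·1.6 = 43832
Σ NₕSₕ = 860417.2.
n_B = 50·65540.2/860417.2 = 3.809... → 4.

4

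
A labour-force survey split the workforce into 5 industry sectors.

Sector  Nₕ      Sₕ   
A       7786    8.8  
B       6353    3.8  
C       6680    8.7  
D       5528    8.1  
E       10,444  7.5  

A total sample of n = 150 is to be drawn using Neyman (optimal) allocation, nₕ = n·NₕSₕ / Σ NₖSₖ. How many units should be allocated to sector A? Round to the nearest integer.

A: NₕSₕ = 7786·8.8 = 68516.8
B: NₕSₕ = 6353·3.8 = 24141.4
C: NₕSₕ = 6680·8.7 = 58116
D: NₕSₕ = 5528·8.1 = 44776.8
E: NₕSₕ = 10444·7.5 = 78330
Σ NₕSₕ = 273881.
n_A = 150·68516.8/273881 = 37.525... → 38.

38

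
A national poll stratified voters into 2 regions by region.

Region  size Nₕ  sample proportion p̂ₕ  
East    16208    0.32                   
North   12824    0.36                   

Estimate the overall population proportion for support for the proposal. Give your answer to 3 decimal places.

Wₕ = Nₕ/N with N = 29032: 0.5583, 0.4417.
p̂_st = 0.5583·0.32 + 0.4417·0.36 ≈ 0.33767... → 0.338.

0.338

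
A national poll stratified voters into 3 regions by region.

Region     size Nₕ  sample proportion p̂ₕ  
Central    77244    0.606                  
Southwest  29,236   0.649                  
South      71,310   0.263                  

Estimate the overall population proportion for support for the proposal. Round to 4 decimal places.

Wₕ = Nₕ/N with N = 177790: 0.4345, 0.1644, 0.4011.
p̂_st = 0.4345·0.606 + 0.1644·0.649 + 0.4011·0.263 ≈ 0.475497... → 0.4755.

0.4755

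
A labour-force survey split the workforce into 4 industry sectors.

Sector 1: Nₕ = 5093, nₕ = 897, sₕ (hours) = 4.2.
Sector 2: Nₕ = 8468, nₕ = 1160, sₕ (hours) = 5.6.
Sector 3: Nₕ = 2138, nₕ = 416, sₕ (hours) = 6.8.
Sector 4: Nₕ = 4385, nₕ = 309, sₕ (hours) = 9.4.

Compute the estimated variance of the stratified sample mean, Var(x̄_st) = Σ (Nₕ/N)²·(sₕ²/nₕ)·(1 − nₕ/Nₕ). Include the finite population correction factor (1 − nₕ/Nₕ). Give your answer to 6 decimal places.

N = 20084; Wₕ = Nₕ/N.
sector 1: (5093/20084)²·4.2²/897·(1 − 897/5093) = 0.001041873
sector 2: (8468/20084)²·5.6²/1160·(1 − 1160/8468) = 0.004147602
sector 3: (2138/20084)²·6.8²/416·(1 − 416/2138) = 0.001014530
sector 4: (4385/20084)²·9.4²/309·(1 − 309/4385) = 0.012670699
Sum = 0.018874704 → 0.018875.

0.018875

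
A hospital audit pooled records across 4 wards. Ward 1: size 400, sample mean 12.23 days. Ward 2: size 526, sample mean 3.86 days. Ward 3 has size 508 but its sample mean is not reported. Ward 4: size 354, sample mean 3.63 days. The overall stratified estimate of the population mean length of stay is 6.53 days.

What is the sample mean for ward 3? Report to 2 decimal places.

6.83

N = 400 + 526 + 508 + 354 = 1788.
Overall total = μ·N = 6.53·1788 = 11675.64.
Subtract the known strata: 400·12.23 + 526·3.86 + 354·3.63 = 8207.38.
Remaining total for ward 3: 11675.64 − 8207.38 = 3468.26.
Divide by its size: 3468.26 / 508 = 6.8273... → 6.83.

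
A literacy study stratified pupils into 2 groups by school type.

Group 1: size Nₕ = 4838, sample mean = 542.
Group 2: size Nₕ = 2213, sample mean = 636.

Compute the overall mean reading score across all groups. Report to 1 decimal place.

N = 7051; weights Wₕ = Nₕ/N = (0.6861, 0.3139).
x̄_st = Σ Wₕ·x̄ₕ = 0.6861·542 + 0.3139·636 ≈ 571.502...
→ 571.5.

571.5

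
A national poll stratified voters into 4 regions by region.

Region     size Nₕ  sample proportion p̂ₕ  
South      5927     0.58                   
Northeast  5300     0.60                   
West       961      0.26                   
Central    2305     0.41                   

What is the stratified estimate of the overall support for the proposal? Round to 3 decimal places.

N = 5927 + 5300 + 961 + 2305 = 14493.
Overall proportion = Σ (Nₕ/N)·p̂ₕ.
Σ Nₕp̂ₕ = 3437.66 + 3180 + 249.86 + 945.05 = 7812.57.
7812.57 / 14493 = 0.53906... → 0.539.

0.539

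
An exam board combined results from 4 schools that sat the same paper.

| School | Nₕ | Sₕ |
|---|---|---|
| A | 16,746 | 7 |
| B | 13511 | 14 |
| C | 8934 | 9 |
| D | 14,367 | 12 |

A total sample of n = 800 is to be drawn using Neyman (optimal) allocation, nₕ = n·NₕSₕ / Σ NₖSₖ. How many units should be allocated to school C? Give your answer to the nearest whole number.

Σ NₕSₕ = 16746·7 + 13511·14 + 8934·9 + 14367·12 = 559186.
Share for C: 80406/559186 = 0.14379.
n_C = 800 × 0.14379 = 115.033... → 115.

115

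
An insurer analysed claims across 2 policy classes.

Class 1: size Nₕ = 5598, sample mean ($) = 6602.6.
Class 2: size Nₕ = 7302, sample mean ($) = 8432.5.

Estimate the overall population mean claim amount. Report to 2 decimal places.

N = 5598 + 7302 = 12900.
Weight each subgroup mean by Nₕ/N and sum.
Σ Nₕx̄ₕ = 5598·6602.6 + 7302·8432.5 = 36961354.8 + 61574115 = 98535469.8.
Divide by N: 98535469.8 / 12900 = 7638.4085... → 7638.41.

7638.41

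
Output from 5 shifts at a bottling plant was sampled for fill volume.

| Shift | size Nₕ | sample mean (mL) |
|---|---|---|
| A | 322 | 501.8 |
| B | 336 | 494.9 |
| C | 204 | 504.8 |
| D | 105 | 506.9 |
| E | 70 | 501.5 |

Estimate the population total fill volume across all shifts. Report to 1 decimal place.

519174.7

Population total = Σ Nₕ·x̄ₕ (each stratum's size times its mean).
322·501.8 + 336·494.9 + 204·504.8 + 105·506.9 + 70·501.5 = 161579.6 + 166286.4 + 102979.2 + 53224.5 + 35105 = 519174.7.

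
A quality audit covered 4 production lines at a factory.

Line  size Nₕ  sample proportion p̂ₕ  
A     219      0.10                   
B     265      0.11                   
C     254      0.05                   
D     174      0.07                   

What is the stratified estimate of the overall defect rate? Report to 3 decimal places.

0.083

Wₕ = Nₕ/N with N = 912: 0.2401, 0.2906, 0.2785, 0.1908.
p̂_st = 0.2401·0.10 + 0.2906·0.11 + 0.2785·0.05 + 0.1908·0.07 ≈ 0.08326... → 0.083.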